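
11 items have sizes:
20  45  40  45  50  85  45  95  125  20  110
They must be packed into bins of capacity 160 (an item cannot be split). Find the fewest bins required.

5

Total = 125 + 110 + 95 + 85 + 50 + 45 + 45 + 45 + 40 + 20 + 20 = 680.
Lower bound: ⌈680/160⌉ = 5 bins.
A packing using 5 bins:
  bin 1: 125 + 20 = 145
  bin 2: 110 + 50 = 160
  bin 3: 95 + 45 + 20 = 160
  bin 4: 85 + 45 = 130
  bin 5: 45 + 40 = 85
This matches the lower bound, so 5 is optimal.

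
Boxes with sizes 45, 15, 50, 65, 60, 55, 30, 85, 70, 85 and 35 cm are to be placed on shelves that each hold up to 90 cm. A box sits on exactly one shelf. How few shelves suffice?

8

Total = 85 + 85 + 70 + 65 + 60 + 55 + 50 + 45 + 35 + 30 + 15 = 595 cm.
Lower bound: ⌈595/90⌉ = 7 shelves.
A packing using 8 shelves:
  shelf 1: 85 = 85
  shelf 2: 85 = 85
  shelf 3: 70 + 15 = 85
  shelf 4: 65 = 65
  shelf 5: 60 + 30 = 90
  shelf 6: 55 + 35 = 90
  shelf 7: 50 = 50
  shelf 8: 45 = 45
No arrangement into 7 shelves stays within capacity, so 8 is optimal.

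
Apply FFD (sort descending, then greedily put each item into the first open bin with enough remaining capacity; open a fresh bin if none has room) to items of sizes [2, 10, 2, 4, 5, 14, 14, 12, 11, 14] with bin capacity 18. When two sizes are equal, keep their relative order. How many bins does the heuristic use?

6

Sorted descending: 14, 14, 14, 12, 11, 10, 5, 4, 2, 2.
  14 → bin 1 (new)  [load 14/18]
  14 → bin 2 (new)  [load 14/18]
  14 → bin 3 (new)  [load 14/18]
  12 → bin 4 (new)  [load 12/18]
  11 → bin 5 (new)  [load 11/18]
  10 → bin 6 (new)  [load 10/18]
  5 → bin 4  [load 17/18]
  4 → bin 1  [load 18/18]
  2 → bin 2  [load 16/18]
  2 → bin 2  [load 18/18]
6 bins opened.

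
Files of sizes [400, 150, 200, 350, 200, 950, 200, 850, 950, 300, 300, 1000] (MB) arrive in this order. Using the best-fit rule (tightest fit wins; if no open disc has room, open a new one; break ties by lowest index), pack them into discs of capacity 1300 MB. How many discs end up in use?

  400 → disc 1 (new)  [load 400/1300]
  150 → disc 1  [load 550/1300]
  200 → disc 1  [load 750/1300]
  350 → disc 1  [load 1100/1300]
  200 → disc 1  [load 1300/1300]
  950 → disc 2 (new)  [load 950/1300]
  200 → disc 2  [load 1150/1300]
  850 → disc 3 (new)  [load 850/1300]
  950 → disc 4 (new)  [load 950/1300]
  300 → disc 4  [load 1250/1300]
  300 → disc 3  [load 1150/1300]
  1000 → disc 5 (new)  [load 1000/1300]
5 discs opened.

5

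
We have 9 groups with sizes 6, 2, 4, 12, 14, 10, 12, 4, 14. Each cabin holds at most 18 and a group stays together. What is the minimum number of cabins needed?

Total = 14 + 14 + 12 + 12 + 10 + 6 + 4 + 4 + 2 = 78.
Lower bound: ⌈78/18⌉ = 5 cabins.
A packing using 5 cabins:
  cabin 1: 14 + 4 = 18
  cabin 2: 14 + 4 = 18
  cabin 3: 12 + 6 = 18
  cabin 4: 12 + 2 = 14
  cabin 5: 10 = 10
This matches the lower bound, so 5 is optimal.

5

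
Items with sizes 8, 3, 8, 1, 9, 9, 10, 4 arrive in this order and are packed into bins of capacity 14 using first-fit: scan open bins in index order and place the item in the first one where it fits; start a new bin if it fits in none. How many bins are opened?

  8 → bin 1 (new)  [load 8/14]
  3 → bin 1  [load 11/14]
  8 → bin 2 (new)  [load 8/14]
  1 → bin 1  [load 12/14]
  9 → bin 3 (new)  [load 9/14]
  9 → bin 4 (new)  [load 9/14]
  10 → bin 5 (new)  [load 10/14]
  4 → bin 2  [load 12/14]
5 bins opened.

5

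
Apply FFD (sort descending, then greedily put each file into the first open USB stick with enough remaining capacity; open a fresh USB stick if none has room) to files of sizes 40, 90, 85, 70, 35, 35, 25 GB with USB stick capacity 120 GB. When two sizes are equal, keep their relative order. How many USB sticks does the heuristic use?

4

Sorted descending: 90, 85, 70, 40, 35, 35, 25.
  90 → USB stick 1 (new)  [load 90/120]
  85 → USB stick 2 (new)  [load 85/120]
  70 → USB stick 3 (new)  [load 70/120]
  40 → USB stick 3  [load 110/120]
  35 → USB stick 2  [load 120/120]
  35 → USB stick 4 (new)  [load 35/120]
  25 → USB stick 1  [load 115/120]
4 USB sticks opened.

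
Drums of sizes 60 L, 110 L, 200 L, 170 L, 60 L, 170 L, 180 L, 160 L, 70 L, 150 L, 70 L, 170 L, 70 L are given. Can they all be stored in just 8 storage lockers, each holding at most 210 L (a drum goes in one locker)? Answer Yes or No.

No

Total = 1640 L; ⌈1640/210⌉ = 8.
The bound of 8 does not rule out 8, but exhaustive search shows no assignment into 8 storage lockers of capacity 210 L exists — the minimum is 9.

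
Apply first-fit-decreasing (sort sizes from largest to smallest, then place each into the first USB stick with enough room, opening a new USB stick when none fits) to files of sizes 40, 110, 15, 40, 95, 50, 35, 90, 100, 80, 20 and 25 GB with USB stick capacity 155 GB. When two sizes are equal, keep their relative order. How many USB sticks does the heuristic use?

5

Sorted descending: 110, 100, 95, 90, 80, 50, 40, 40, 35, 25, 20, 15.
  110 → USB stick 1 (new)  [load 110/155]
  100 → USB stick 2 (new)  [load 100/155]
  95 → USB stick 3 (new)  [load 95/155]
  90 → USB stick 4 (new)  [load 90/155]
  80 → USB stick 5 (new)  [load 80/155]
  50 → USB stick 2  [load 150/155]
  40 → USB stick 1  [load 150/155]
  40 → USB stick 3  [load 135/155]
  35 → USB stick 4  [load 125/155]
  25 → USB stick 4  [load 150/155]
  20 → USB stick 3  [load 155/155]
  15 → USB stick 5  [load 95/155]
5 USB sticks opened.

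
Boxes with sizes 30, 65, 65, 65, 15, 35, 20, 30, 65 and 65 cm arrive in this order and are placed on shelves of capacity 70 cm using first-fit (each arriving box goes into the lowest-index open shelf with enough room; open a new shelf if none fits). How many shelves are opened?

7

  30 → shelf 1 (new)  [load 30/70]
  65 → shelf 2 (new)  [load 65/70]
  65 → shelf 3 (new)  [load 65/70]
  65 → shelf 4 (new)  [load 65/70]
  15 → shelf 1  [load 45/70]
  35 → shelf 5 (new)  [load 35/70]
  20 → shelf 1  [load 65/70]
  30 → shelf 5  [load 65/70]
  65 → shelf 6 (new)  [load 65/70]
  65 → shelf 7 (new)  [load 65/70]
7 shelves opened.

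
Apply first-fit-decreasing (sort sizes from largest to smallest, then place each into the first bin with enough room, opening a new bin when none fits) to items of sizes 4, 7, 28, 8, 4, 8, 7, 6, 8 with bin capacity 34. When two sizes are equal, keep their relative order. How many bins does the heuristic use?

Sorted descending: 28, 8, 8, 8, 7, 7, 6, 4, 4.
  28 → bin 1 (new)  [load 28/34]
  8 → bin 2 (new)  [load 8/34]
  8 → bin 2  [load 16/34]
  8 → bin 2  [load 24/34]
  7 → bin 2  [load 31/34]
  7 → bin 3 (new)  [load 7/34]
  6 → bin 1  [load 34/34]
  4 → bin 3  [load 11/34]
  4 → bin 3  [load 15/34]
3 bins opened.

3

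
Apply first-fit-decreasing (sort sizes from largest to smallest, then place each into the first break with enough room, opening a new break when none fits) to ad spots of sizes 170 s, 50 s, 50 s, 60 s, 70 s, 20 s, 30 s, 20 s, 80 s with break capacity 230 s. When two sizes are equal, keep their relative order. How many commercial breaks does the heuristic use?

3

Sorted descending: 170, 80, 70, 60, 50, 50, 30, 20, 20.
  170 → break 1 (new)  [load 170/230]
  80 → break 2 (new)  [load 80/230]
  70 → break 2  [load 150/230]
  60 → break 1  [load 230/230]
  50 → break 2  [load 200/230]
  50 → break 3 (new)  [load 50/230]
  30 → break 2  [load 230/230]
  20 → break 3  [load 70/230]
  20 → break 3  [load 90/230]
3 commercial breaks opened.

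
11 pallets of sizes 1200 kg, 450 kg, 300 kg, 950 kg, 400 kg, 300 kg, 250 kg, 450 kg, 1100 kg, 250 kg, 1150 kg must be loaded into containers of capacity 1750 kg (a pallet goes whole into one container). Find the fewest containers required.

Total = 1200 + 1150 + 1100 + 950 + 450 + 450 + 400 + 300 + 300 + 250 + 250 = 6800 kg.
Lower bound: ⌈6800/1750⌉ = 4 containers.
A packing using 4 containers:
  container 1: 1200 + 450 = 1650
  container 2: 1150 + 300 + 300 = 1750
  container 3: 1100 + 400 + 250 = 1750
  container 4: 950 + 450 + 250 = 1650
This matches the lower bound, so 4 is optimal.

4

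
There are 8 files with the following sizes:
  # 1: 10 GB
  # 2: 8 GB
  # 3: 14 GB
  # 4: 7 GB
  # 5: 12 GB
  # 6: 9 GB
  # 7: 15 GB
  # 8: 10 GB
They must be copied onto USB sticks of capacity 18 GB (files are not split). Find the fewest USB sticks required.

Total = 15 + 14 + 12 + 10 + 10 + 9 + 8 + 7 = 85 GB.
Lower bound: ⌈85/18⌉ = 5 USB sticks.
A packing using 6 USB sticks:
  USB stick 1: 15 = 15
  USB stick 2: 14 = 14
  USB stick 3: 12 = 12
  USB stick 4: 10 + 8 = 18
  USB stick 5: 10 + 7 = 17
  USB stick 6: 9 = 9
No arrangement into 5 USB sticks stays within capacity, so 6 is optimal.

6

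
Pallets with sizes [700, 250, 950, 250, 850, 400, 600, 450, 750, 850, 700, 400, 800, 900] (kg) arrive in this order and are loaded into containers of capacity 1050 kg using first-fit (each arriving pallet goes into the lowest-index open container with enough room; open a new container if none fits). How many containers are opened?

  700 → container 1 (new)  [load 700/1050]
  250 → container 1  [load 950/1050]
  950 → container 2 (new)  [load 950/1050]
  250 → container 3 (new)  [load 250/1050]
  850 → container 4 (new)  [load 850/1050]
  400 → container 3  [load 650/1050]
  600 → container 5 (new)  [load 600/1050]
  450 → container 5  [load 1050/1050]
  750 → container 6 (new)  [load 750/1050]
  850 → container 7 (new)  [load 850/1050]
  700 → container 8 (new)  [load 700/1050]
  400 → container 3  [load 1050/1050]
  800 → container 9 (new)  [load 800/1050]
  900 → container 10 (new)  [load 900/1050]
10 containers opened.

10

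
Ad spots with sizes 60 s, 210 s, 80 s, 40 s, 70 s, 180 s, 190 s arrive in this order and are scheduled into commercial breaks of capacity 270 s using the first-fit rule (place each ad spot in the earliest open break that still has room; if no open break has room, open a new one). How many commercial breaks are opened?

4

  60 → break 1 (new)  [load 60/270]
  210 → break 1  [load 270/270]
  80 → break 2 (new)  [load 80/270]
  40 → break 2  [load 120/270]
  70 → break 2  [load 190/270]
  180 → break 3 (new)  [load 180/270]
  190 → break 4 (new)  [load 190/270]
4 commercial breaks opened.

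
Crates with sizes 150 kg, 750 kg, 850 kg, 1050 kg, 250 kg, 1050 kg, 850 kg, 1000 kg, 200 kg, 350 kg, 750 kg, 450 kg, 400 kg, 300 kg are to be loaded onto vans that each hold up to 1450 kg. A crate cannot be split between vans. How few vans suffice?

7

Total = 1050 + 1050 + 1000 + 850 + 850 + 750 + 750 + 450 + 400 + 350 + 300 + 250 + 200 + 150 = 8400 kg.
Lower bound: ⌈8400/1450⌉ = 6 vans.
Also, 7 crates each exceed 725 kg, and no two of those can share a van, so at least 7 vans are needed.
A packing using 7 vans:
  van 1: 1050 + 400 = 1450
  van 2: 1050 + 350 = 1400
  van 3: 1000 + 450 = 1450
  van 4: 850 + 300 + 250 = 1400
  van 5: 850 + 200 + 150 = 1200
  van 6: 750 = 750
  van 7: 750 = 750
This matches the lower bound, so 7 is optimal.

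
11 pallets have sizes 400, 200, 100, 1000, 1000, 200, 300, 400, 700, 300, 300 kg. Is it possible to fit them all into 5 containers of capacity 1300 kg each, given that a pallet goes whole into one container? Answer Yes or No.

Yes

A valid assignment using 4 containers:
  container 1: 1000 + 300 = 1300
  container 2: 1000 + 300 = 1300
  container 3: 700 + 400 + 200 = 1300
  container 4: 400 + 300 + 200 + 100 = 1000
That uses only 4 ≤ 5, so 5 containers are enough.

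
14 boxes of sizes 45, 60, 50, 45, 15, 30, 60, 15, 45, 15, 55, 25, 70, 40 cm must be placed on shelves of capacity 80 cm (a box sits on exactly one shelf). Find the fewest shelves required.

9

Total = 70 + 60 + 60 + 55 + 50 + 45 + 45 + 45 + 40 + 30 + 25 + 15 + 15 + 15 = 570 cm.
Lower bound: ⌈570/80⌉ = 8 shelves.
A packing using 9 shelves:
  shelf 1: 70 = 70
  shelf 2: 60 + 15 = 75
  shelf 3: 60 + 15 = 75
  shelf 4: 55 + 25 = 80
  shelf 5: 50 + 30 = 80
  shelf 6: 45 + 15 = 60
  shelf 7: 45 = 45
  shelf 8: 45 = 45
  shelf 9: 40 = 40
No arrangement into 8 shelves stays within capacity, so 9 is optimal.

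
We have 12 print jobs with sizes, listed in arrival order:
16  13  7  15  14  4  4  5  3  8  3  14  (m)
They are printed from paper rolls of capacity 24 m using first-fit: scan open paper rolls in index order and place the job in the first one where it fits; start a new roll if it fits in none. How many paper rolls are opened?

5

  16 → roll 1 (new)  [load 16/24]
  13 → roll 2 (new)  [load 13/24]
  7 → roll 1  [load 23/24]
  15 → roll 3 (new)  [load 15/24]
  14 → roll 4 (new)  [load 14/24]
  4 → roll 2  [load 17/24]
  4 → roll 2  [load 21/24]
  5 → roll 3  [load 20/24]
  3 → roll 2  [load 24/24]
  8 → roll 4  [load 22/24]
  3 → roll 3  [load 23/24]
  14 → roll 5 (new)  [load 14/24]
5 paper rolls opened.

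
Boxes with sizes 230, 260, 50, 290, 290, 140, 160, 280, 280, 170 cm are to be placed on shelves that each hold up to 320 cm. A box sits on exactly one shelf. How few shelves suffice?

Total = 290 + 290 + 280 + 280 + 260 + 230 + 170 + 160 + 140 + 50 = 2150 cm.
Lower bound: ⌈2150/320⌉ = 7 shelves.
A packing using 8 shelves:
  shelf 1: 290 = 290
  shelf 2: 290 = 290
  shelf 3: 280 = 280
  shelf 4: 280 = 280
  shelf 5: 260 + 50 = 310
  shelf 6: 230 = 230
  shelf 7: 170 + 140 = 310
  shelf 8: 160 = 160
No arrangement into 7 shelves stays within capacity, so 8 is optimal.

8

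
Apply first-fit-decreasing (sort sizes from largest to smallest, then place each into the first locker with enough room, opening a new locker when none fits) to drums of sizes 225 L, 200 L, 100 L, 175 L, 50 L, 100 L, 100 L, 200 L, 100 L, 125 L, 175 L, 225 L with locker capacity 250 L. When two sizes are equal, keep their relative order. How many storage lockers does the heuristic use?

Sorted descending: 225, 225, 200, 200, 175, 175, 125, 100, 100, 100, 100, 50.
  225 → locker 1 (new)  [load 225/250]
  225 → locker 2 (new)  [load 225/250]
  200 → locker 3 (new)  [load 200/250]
  200 → locker 4 (new)  [load 200/250]
  175 → locker 5 (new)  [load 175/250]
  175 → locker 6 (new)  [load 175/250]
  125 → locker 7 (new)  [load 125/250]
  100 → locker 7  [load 225/250]
  100 → locker 8 (new)  [load 100/250]
  100 → locker 8  [load 200/250]
  100 → locker 9 (new)  [load 100/250]
  50 → locker 3  [load 250/250]
9 storage lockers opened.

9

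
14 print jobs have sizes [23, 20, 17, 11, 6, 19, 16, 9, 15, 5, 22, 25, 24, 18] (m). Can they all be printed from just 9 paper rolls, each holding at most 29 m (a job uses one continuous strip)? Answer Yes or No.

Total = 230 m; ⌈230/29⌉ = 8.
10 print jobs each exceed half the capacity and cannot share a roll, forcing at least 10 paper rolls.
At least 10 paper rolls are required, but only 9 are allowed.

No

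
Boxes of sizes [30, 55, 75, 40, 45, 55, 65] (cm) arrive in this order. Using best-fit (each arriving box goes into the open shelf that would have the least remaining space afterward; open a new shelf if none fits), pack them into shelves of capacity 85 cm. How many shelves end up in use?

  30 → shelf 1 (new)  [load 30/85]
  55 → shelf 1  [load 85/85]
  75 → shelf 2 (new)  [load 75/85]
  40 → shelf 3 (new)  [load 40/85]
  45 → shelf 3  [load 85/85]
  55 → shelf 4 (new)  [load 55/85]
  65 → shelf 5 (new)  [load 65/85]
5 shelves opened.

5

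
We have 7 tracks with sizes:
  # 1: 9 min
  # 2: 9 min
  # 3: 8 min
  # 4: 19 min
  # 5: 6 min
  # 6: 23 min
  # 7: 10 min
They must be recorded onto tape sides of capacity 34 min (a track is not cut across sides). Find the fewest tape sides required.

Total = 23 + 19 + 10 + 9 + 9 + 8 + 6 = 84 min.
Lower bound: ⌈84/34⌉ = 3 tape sides.
A packing using 3 tape sides:
  side 1: 23 + 10 = 33
  side 2: 19 + 9 + 6 = 34
  side 3: 9 + 8 = 17
This matches the lower bound, so 3 is optimal.

3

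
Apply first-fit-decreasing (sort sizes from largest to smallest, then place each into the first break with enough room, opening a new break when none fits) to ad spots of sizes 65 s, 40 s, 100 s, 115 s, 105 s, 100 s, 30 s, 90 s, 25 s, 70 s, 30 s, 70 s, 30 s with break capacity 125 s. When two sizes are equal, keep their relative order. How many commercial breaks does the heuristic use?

Sorted descending: 115, 105, 100, 100, 90, 70, 70, 65, 40, 30, 30, 30, 25.
  115 → break 1 (new)  [load 115/125]
  105 → break 2 (new)  [load 105/125]
  100 → break 3 (new)  [load 100/125]
  100 → break 4 (new)  [load 100/125]
  90 → break 5 (new)  [load 90/125]
  70 → break 6 (new)  [load 70/125]
  70 → break 7 (new)  [load 70/125]
  65 → break 8 (new)  [load 65/125]
  40 → break 6  [load 110/125]
  30 → break 5  [load 120/125]
  30 → break 7  [load 100/125]
  30 → break 8  [load 95/125]
  25 → break 3  [load 125/125]
8 commercial breaks opened.

8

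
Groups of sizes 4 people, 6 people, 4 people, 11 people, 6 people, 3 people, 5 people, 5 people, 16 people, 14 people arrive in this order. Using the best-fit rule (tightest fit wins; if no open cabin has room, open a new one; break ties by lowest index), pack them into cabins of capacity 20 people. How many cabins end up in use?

4

  4 → cabin 1 (new)  [load 4/20]
  6 → cabin 1  [load 10/20]
  4 → cabin 1  [load 14/20]
  11 → cabin 2 (new)  [load 11/20]
  6 → cabin 1  [load 20/20]
  3 → cabin 2  [load 14/20]
  5 → cabin 2  [load 19/20]
  5 → cabin 3 (new)  [load 5/20]
  16 → cabin 4 (new)  [load 16/20]
  14 → cabin 3  [load 19/20]
4 cabins opened.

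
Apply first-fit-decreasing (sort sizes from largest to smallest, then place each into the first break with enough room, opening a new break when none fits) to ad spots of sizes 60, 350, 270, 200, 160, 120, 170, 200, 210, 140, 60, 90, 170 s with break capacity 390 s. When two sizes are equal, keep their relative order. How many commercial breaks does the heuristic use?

Sorted descending: 350, 270, 210, 200, 200, 170, 170, 160, 140, 120, 90, 60, 60.
  350 → break 1 (new)  [load 350/390]
  270 → break 2 (new)  [load 270/390]
  210 → break 3 (new)  [load 210/390]
  200 → break 4 (new)  [load 200/390]
  200 → break 5 (new)  [load 200/390]
  170 → break 3  [load 380/390]
  170 → break 4  [load 370/390]
  160 → break 5  [load 360/390]
  140 → break 6 (new)  [load 140/390]
  120 → break 2  [load 390/390]
  90 → break 6  [load 230/390]
  60 → break 6  [load 290/390]
  60 → break 6  [load 350/390]
6 commercial breaks opened.

6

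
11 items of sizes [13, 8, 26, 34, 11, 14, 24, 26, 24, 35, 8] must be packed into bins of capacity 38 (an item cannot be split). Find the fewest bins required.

Total = 35 + 34 + 26 + 26 + 24 + 24 + 14 + 13 + 11 + 8 + 8 = 223.
Lower bound: ⌈223/38⌉ = 6 bins.
A packing using 7 bins:
  bin 1: 35 = 35
  bin 2: 34 = 34
  bin 3: 26 + 11 = 37
  bin 4: 26 + 8 = 34
  bin 5: 24 + 14 = 38
  bin 6: 24 + 13 = 37
  bin 7: 8 = 8
No arrangement into 6 bins stays within capacity, so 7 is optimal.

7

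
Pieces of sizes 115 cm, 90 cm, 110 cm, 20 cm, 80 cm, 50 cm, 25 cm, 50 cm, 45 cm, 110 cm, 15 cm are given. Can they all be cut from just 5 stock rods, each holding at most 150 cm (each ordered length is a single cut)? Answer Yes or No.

No

Total = 710 cm; ⌈710/150⌉ = 5.
The bound of 5 does not rule out 5, but exhaustive search shows no assignment into 5 stock rods of capacity 150 cm exists — the minimum is 6.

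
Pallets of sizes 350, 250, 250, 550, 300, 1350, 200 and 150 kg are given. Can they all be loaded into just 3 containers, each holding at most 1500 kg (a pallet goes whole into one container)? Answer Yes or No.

Yes

A valid assignment using 3 containers:
  container 1: 1350 + 150 = 1500
  container 2: 550 + 350 + 300 + 250 = 1450
  container 3: 250 + 200 = 450
Every load is within 1500 kg, so 3 containers suffice.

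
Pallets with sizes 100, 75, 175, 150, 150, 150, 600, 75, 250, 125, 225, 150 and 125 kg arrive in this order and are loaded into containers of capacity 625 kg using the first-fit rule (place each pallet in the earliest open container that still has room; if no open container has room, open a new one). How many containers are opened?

4

  100 → container 1 (new)  [load 100/625]
  75 → container 1  [load 175/625]
  175 → container 1  [load 350/625]
  150 → container 1  [load 500/625]
  150 → container 2 (new)  [load 150/625]
  150 → container 2  [load 300/625]
  600 → container 3 (new)  [load 600/625]
  75 → container 1  [load 575/625]
  250 → container 2  [load 550/625]
  125 → container 4 (new)  [load 125/625]
  225 → container 4  [load 350/625]
  150 → container 4  [load 500/625]
  125 → container 4  [load 625/625]
4 containers opened.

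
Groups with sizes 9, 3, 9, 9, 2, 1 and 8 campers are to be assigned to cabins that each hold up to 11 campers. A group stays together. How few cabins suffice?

4

Total = 9 + 9 + 9 + 8 + 3 + 2 + 1 = 41 campers.
Lower bound: ⌈41/11⌉ = 4 cabins.
A packing using 4 cabins:
  cabin 1: 9 + 2 = 11
  cabin 2: 9 + 1 = 10
  cabin 3: 9 = 9
  cabin 4: 8 + 3 = 11
This matches the lower bound, so 4 is optimal.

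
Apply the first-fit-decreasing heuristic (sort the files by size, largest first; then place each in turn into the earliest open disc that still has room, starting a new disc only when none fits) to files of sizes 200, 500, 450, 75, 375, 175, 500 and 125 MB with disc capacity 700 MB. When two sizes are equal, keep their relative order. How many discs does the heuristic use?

Sorted descending: 500, 500, 450, 375, 200, 175, 125, 75.
  500 → disc 1 (new)  [load 500/700]
  500 → disc 2 (new)  [load 500/700]
  450 → disc 3 (new)  [load 450/700]
  375 → disc 4 (new)  [load 375/700]
  200 → disc 1  [load 700/700]
  175 → disc 2  [load 675/700]
  125 → disc 3  [load 575/700]
  75 → disc 3  [load 650/700]
4 discs opened.

4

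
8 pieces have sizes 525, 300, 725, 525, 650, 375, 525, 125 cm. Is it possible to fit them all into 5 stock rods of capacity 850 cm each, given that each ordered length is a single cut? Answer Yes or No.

No

Total = 3750 cm; ⌈3750/850⌉ = 5.
The bound of 5 does not rule out 5, but exhaustive search shows no assignment into 5 stock rods of capacity 850 cm exists — the minimum is 6.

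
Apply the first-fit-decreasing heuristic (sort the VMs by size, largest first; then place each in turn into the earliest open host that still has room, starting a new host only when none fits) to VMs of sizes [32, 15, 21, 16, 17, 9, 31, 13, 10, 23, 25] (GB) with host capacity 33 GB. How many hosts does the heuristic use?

Sorted descending: 32, 31, 25, 23, 21, 17, 16, 15, 13, 10, 9.
  32 → host 1 (new)  [load 32/33]
  31 → host 2 (new)  [load 31/33]
  25 → host 3 (new)  [load 25/33]
  23 → host 4 (new)  [load 23/33]
  21 → host 5 (new)  [load 21/33]
  17 → host 6 (new)  [load 17/33]
  16 → host 6  [load 33/33]
  15 → host 7 (new)  [load 15/33]
  13 → host 7  [load 28/33]
  10 → host 4  [load 33/33]
  9 → host 5  [load 30/33]
7 hosts opened.

7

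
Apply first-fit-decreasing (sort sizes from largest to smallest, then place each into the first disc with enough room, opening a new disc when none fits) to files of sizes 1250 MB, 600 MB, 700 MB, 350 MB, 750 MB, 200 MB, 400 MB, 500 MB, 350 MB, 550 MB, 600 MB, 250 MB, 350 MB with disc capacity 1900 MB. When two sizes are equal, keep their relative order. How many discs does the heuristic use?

Sorted descending: 1250, 750, 700, 600, 600, 550, 500, 400, 350, 350, 350, 250, 200.
  1250 → disc 1 (new)  [load 1250/1900]
  750 → disc 2 (new)  [load 750/1900]
  700 → disc 2  [load 1450/1900]
  600 → disc 1  [load 1850/1900]
  600 → disc 3 (new)  [load 600/1900]
  550 → disc 3  [load 1150/1900]
  500 → disc 3  [load 1650/1900]
  400 → disc 2  [load 1850/1900]
  350 → disc 4 (new)  [load 350/1900]
  350 → disc 4  [load 700/1900]
  350 → disc 4  [load 1050/1900]
  250 → disc 3  [load 1900/1900]
  200 → disc 4  [load 1250/1900]
4 discs opened.

4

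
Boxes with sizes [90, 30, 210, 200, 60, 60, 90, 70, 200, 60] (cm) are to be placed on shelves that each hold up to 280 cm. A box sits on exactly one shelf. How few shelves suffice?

Total = 210 + 200 + 200 + 90 + 90 + 70 + 60 + 60 + 60 + 30 = 1070 cm.
Lower bound: ⌈1070/280⌉ = 4 shelves.
A packing using 4 shelves:
  shelf 1: 210 + 70 = 280
  shelf 2: 200 + 60 = 260
  shelf 3: 200 + 60 = 260
  shelf 4: 90 + 90 + 60 + 30 = 270
This matches the lower bound, so 4 is optimal.

4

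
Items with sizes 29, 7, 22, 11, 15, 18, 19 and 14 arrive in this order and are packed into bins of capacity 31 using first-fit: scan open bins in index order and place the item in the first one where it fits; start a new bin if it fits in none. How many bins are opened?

  29 → bin 1 (new)  [load 29/31]
  7 → bin 2 (new)  [load 7/31]
  22 → bin 2  [load 29/31]
  11 → bin 3 (new)  [load 11/31]
  15 → bin 3  [load 26/31]
  18 → bin 4 (new)  [load 18/31]
  19 → bin 5 (new)  [load 19/31]
  14 → bin 6 (new)  [load 14/31]
6 bins opened.

6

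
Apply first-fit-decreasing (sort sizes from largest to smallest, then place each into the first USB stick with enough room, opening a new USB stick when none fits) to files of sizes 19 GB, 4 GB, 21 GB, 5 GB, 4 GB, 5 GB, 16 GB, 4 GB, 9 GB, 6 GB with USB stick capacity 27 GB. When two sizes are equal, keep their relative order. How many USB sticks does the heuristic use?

Sorted descending: 21, 19, 16, 9, 6, 5, 5, 4, 4, 4.
  21 → USB stick 1 (new)  [load 21/27]
  19 → USB stick 2 (new)  [load 19/27]
  16 → USB stick 3 (new)  [load 16/27]
  9 → USB stick 3  [load 25/27]
  6 → USB stick 1  [load 27/27]
  5 → USB stick 2  [load 24/27]
  5 → USB stick 4 (new)  [load 5/27]
  4 → USB stick 4  [load 9/27]
  4 → USB stick 4  [load 13/27]
  4 → USB stick 4  [load 17/27]
4 USB sticks opened.

4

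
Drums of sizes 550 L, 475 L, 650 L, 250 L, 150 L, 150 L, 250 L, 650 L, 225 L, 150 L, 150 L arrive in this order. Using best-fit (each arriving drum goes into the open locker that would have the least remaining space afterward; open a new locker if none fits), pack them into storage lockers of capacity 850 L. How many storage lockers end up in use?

  550 → locker 1 (new)  [load 550/850]
  475 → locker 2 (new)  [load 475/850]
  650 → locker 3 (new)  [load 650/850]
  250 → locker 1  [load 800/850]
  150 → locker 3  [load 800/850]
  150 → locker 2  [load 625/850]
  250 → locker 4 (new)  [load 250/850]
  650 → locker 5 (new)  [load 650/850]
  225 → locker 2  [load 850/850]
  150 → locker 5  [load 800/850]
  150 → locker 4  [load 400/850]
5 storage lockers opened.

5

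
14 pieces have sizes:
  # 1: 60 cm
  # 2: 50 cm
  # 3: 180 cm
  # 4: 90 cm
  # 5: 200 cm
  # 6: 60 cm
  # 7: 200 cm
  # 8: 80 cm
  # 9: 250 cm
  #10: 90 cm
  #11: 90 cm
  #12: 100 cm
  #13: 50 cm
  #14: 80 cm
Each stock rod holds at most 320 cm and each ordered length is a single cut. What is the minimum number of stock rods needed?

Total = 250 + 200 + 200 + 180 + 100 + 90 + 90 + 90 + 80 + 80 + 60 + 60 + 50 + 50 = 1580 cm.
Lower bound: ⌈1580/320⌉ = 5 stock rods.
A packing using 6 stock rods:
  stock rod 1: 250 + 60 = 310
  stock rod 2: 200 + 100 = 300
  stock rod 3: 200 + 90 = 290
  stock rod 4: 180 + 90 + 50 = 320
  stock rod 5: 90 + 80 + 80 + 60 = 310
  stock rod 6: 50 = 50
No arrangement into 5 stock rods stays within capacity, so 6 is optimal.

6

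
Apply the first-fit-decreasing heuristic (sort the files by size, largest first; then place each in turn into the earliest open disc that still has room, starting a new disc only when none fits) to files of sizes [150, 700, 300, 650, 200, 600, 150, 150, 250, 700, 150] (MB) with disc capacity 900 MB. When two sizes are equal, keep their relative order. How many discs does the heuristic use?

5

Sorted descending: 700, 700, 650, 600, 300, 250, 200, 150, 150, 150, 150.
  700 → disc 1 (new)  [load 700/900]
  700 → disc 2 (new)  [load 700/900]
  650 → disc 3 (new)  [load 650/900]
  600 → disc 4 (new)  [load 600/900]
  300 → disc 4  [load 900/900]
  250 → disc 3  [load 900/900]
  200 → disc 1  [load 900/900]
  150 → disc 2  [load 850/900]
  150 → disc 5 (new)  [load 150/900]
  150 → disc 5  [load 300/900]
  150 → disc 5  [load 450/900]
5 discs opened.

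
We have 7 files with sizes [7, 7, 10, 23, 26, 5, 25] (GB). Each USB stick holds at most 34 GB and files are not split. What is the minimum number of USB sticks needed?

4

Total = 26 + 25 + 23 + 10 + 7 + 7 + 5 = 103 GB.
Lower bound: ⌈103/34⌉ = 4 USB sticks.
A packing using 4 USB sticks:
  USB stick 1: 26 + 7 = 33
  USB stick 2: 25 + 7 = 32
  USB stick 3: 23 + 10 = 33
  USB stick 4: 5 = 5
This matches the lower bound, so 4 is optimal.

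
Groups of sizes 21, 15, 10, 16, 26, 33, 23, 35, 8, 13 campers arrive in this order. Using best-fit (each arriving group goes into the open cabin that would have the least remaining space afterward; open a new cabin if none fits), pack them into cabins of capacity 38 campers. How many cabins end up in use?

6

  21 → cabin 1 (new)  [load 21/38]
  15 → cabin 1  [load 36/38]
  10 → cabin 2 (new)  [load 10/38]
  16 → cabin 2  [load 26/38]
  26 → cabin 3 (new)  [load 26/38]
  33 → cabin 4 (new)  [load 33/38]
  23 → cabin 5 (new)  [load 23/38]
  35 → cabin 6 (new)  [load 35/38]
  8 → cabin 2  [load 34/38]
  13 → cabin 5  [load 36/38]
6 cabins opened.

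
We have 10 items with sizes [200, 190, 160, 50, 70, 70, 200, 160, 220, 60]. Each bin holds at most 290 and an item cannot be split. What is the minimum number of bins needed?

6

Total = 220 + 200 + 200 + 190 + 160 + 160 + 70 + 70 + 60 + 50 = 1380.
Lower bound: ⌈1380/290⌉ = 5 bins.
Also, 6 items each exceed 145, and no two of those can share a bin, so at least 6 bins are needed.
A packing using 6 bins:
  bin 1: 220 + 70 = 290
  bin 2: 200 + 70 = 270
  bin 3: 200 + 60 = 260
  bin 4: 190 + 50 = 240
  bin 5: 160 = 160
  bin 6: 160 = 160
This matches the lower bound, so 6 is optimal.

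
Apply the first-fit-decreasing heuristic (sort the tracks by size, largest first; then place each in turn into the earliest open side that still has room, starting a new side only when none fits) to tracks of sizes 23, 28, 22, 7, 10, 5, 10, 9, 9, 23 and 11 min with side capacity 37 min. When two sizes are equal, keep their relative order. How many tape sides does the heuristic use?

Sorted descending: 28, 23, 23, 22, 11, 10, 10, 9, 9, 7, 5.
  28 → side 1 (new)  [load 28/37]
  23 → side 2 (new)  [load 23/37]
  23 → side 3 (new)  [load 23/37]
  22 → side 4 (new)  [load 22/37]
  11 → side 2  [load 34/37]
  10 → side 3  [load 33/37]
  10 → side 4  [load 32/37]
  9 → side 1  [load 37/37]
  9 → side 5 (new)  [load 9/37]
  7 → side 5  [load 16/37]
  5 → side 4  [load 37/37]
5 tape sides opened.

5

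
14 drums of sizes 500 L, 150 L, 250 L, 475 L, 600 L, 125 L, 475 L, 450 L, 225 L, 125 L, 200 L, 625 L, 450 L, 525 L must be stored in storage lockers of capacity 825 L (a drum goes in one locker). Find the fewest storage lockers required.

Total = 625 + 600 + 525 + 500 + 475 + 475 + 450 + 450 + 250 + 225 + 200 + 150 + 125 + 125 = 5175 L.
Lower bound: ⌈5175/825⌉ = 7 storage lockers.
Also, 8 drums each exceed 825/2 L, and no two of those can share a locker, so at least 8 storage lockers are needed.
A packing using 8 storage lockers:
  locker 1: 625 + 200 = 825
  locker 2: 600 + 225 = 825
  locker 3: 525 + 250 = 775
  locker 4: 500 + 150 + 125 = 775
  locker 5: 475 + 125 = 600
  locker 6: 475 = 475
  locker 7: 450 = 450
  locker 8: 450 = 450
This matches the lower bound, so 8 is optimal.

8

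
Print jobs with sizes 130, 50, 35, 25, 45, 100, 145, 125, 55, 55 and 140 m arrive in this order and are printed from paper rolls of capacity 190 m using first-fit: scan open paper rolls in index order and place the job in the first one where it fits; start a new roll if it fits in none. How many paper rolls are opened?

  130 → roll 1 (new)  [load 130/190]
  50 → roll 1  [load 180/190]
  35 → roll 2 (new)  [load 35/190]
  25 → roll 2  [load 60/190]
  45 → roll 2  [load 105/190]
  100 → roll 3 (new)  [load 100/190]
  145 → roll 4 (new)  [load 145/190]
  125 → roll 5 (new)  [load 125/190]
  55 → roll 2  [load 160/190]
  55 → roll 3  [load 155/190]
  140 → roll 6 (new)  [load 140/190]
6 paper rolls opened.

6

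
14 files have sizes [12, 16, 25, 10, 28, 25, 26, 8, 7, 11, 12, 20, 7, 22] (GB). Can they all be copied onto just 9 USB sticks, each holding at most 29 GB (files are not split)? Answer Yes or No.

Yes

A valid assignment using 9 USB sticks:
  USB stick 1: 28 = 28
  USB stick 2: 26 = 26
  USB stick 3: 25 = 25
  USB stick 4: 25 = 25
  USB stick 5: 22 + 7 = 29
  USB stick 6: 20 + 8 = 28
  USB stick 7: 16 + 12 = 28
  USB stick 8: 12 + 11 = 23
  USB stick 9: 10 + 7 = 17
Every load is within 29 GB, so 9 USB sticks suffice.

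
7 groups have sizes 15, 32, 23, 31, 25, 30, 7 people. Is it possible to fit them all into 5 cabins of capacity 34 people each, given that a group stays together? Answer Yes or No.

Total = 163 people; ⌈163/34⌉ = 5.
The bound of 5 does not rule out 5, but exhaustive search shows no assignment into 5 cabins of capacity 34 people exists — the minimum is 6.

No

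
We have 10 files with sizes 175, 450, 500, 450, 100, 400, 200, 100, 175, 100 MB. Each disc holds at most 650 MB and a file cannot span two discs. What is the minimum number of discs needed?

Total = 500 + 450 + 450 + 400 + 200 + 175 + 175 + 100 + 100 + 100 = 2650 MB.
Lower bound: ⌈2650/650⌉ = 5 discs.
A packing using 5 discs:
  disc 1: 500 + 100 = 600
  disc 2: 450 + 200 = 650
  disc 3: 450 + 175 = 625
  disc 4: 400 + 175 = 575
  disc 5: 100 + 100 = 200
This matches the lower bound, so 5 is optimal.

5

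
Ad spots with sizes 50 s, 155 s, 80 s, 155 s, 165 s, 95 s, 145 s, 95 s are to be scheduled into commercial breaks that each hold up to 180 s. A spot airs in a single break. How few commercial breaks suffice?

6

Total = 165 + 155 + 155 + 145 + 95 + 95 + 80 + 50 = 940 s.
Lower bound: ⌈940/180⌉ = 6 commercial breaks.
A packing using 6 commercial breaks:
  break 1: 165 = 165
  break 2: 155 = 155
  break 3: 155 = 155
  break 4: 145 = 145
  break 5: 95 + 80 = 175
  break 6: 95 + 50 = 145
This matches the lower bound, so 6 is optimal.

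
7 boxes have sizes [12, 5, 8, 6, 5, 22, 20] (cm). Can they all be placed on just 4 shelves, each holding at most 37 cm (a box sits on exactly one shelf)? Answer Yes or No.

Yes

A valid assignment using 3 shelves:
  shelf 1: 22 + 12 = 34
  shelf 2: 20 + 8 + 6 = 34
  shelf 3: 5 + 5 = 10
That uses only 3 ≤ 4, so 4 shelves are enough.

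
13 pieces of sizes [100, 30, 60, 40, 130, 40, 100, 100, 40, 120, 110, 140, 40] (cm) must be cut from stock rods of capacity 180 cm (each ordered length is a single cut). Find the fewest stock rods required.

Total = 140 + 130 + 120 + 110 + 100 + 100 + 100 + 60 + 40 + 40 + 40 + 40 + 30 = 1050 cm.
Lower bound: ⌈1050/180⌉ = 6 stock rods.
Also, 7 pieces each exceed 90 cm, and no two of those can share a stock rod, so at least 7 stock rods are needed.
A packing using 7 stock rods:
  stock rod 1: 140 + 40 = 180
  stock rod 2: 130 + 40 = 170
  stock rod 3: 120 + 60 = 180
  stock rod 4: 110 + 40 + 30 = 180
  stock rod 5: 100 + 40 = 140
  stock rod 6: 100 = 100
  stock rod 7: 100 = 100
This matches the lower bound, so 7 is optimal.

7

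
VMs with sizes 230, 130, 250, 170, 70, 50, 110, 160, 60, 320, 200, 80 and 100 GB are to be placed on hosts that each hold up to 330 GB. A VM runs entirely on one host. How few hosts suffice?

6

Total = 320 + 250 + 230 + 200 + 170 + 160 + 130 + 110 + 100 + 80 + 70 + 60 + 50 = 1930 GB.
Lower bound: ⌈1930/330⌉ = 6 hosts.
A packing using 6 hosts:
  host 1: 320 = 320
  host 2: 250 + 80 = 330
  host 3: 230 + 100 = 330
  host 4: 200 + 130 = 330
  host 5: 170 + 160 = 330
  host 6: 110 + 70 + 60 + 50 = 290
This matches the lower bound, so 6 is optimal.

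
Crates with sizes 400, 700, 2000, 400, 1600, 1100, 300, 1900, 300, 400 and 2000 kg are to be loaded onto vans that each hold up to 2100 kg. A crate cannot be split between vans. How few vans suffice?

6

Total = 2000 + 2000 + 1900 + 1600 + 1100 + 700 + 400 + 400 + 400 + 300 + 300 = 11100 kg.
Lower bound: ⌈11100/2100⌉ = 6 vans.
A packing using 6 vans:
  van 1: 2000 = 2000
  van 2: 2000 = 2000
  van 3: 1900 = 1900
  van 4: 1600 + 400 = 2000
  van 5: 1100 + 700 + 300 = 2100
  van 6: 400 + 400 + 300 = 1100
This matches the lower bound, so 6 is optimal.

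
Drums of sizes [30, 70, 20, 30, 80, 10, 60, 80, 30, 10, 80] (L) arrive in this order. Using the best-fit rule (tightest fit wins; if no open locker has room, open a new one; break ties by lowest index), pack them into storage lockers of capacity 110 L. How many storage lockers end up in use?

5

  30 → locker 1 (new)  [load 30/110]
  70 → locker 1  [load 100/110]
  20 → locker 2 (new)  [load 20/110]
  30 → locker 2  [load 50/110]
  80 → locker 3 (new)  [load 80/110]
  10 → locker 1  [load 110/110]
  60 → locker 2  [load 110/110]
  80 → locker 4 (new)  [load 80/110]
  30 → locker 3  [load 110/110]
  10 → locker 4  [load 90/110]
  80 → locker 5 (new)  [load 80/110]
5 storage lockers opened.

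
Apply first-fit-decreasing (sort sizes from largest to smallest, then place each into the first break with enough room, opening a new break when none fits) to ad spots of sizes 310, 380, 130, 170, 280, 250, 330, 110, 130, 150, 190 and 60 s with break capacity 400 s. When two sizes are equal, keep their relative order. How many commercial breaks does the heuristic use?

Sorted descending: 380, 330, 310, 280, 250, 190, 170, 150, 130, 130, 110, 60.
  380 → break 1 (new)  [load 380/400]
  330 → break 2 (new)  [load 330/400]
  310 → break 3 (new)  [load 310/400]
  280 → break 4 (new)  [load 280/400]
  250 → break 5 (new)  [load 250/400]
  190 → break 6 (new)  [load 190/400]
  170 → break 6  [load 360/400]
  150 → break 5  [load 400/400]
  130 → break 7 (new)  [load 130/400]
  130 → break 7  [load 260/400]
  110 → break 4  [load 390/400]
  60 → break 2  [load 390/400]
7 commercial breaks opened.

7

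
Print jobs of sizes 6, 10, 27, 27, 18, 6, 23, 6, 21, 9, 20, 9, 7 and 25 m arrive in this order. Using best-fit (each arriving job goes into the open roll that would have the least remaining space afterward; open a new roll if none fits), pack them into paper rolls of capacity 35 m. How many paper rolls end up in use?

7

  6 → roll 1 (new)  [load 6/35]
  10 → roll 1  [load 16/35]
  27 → roll 2 (new)  [load 27/35]
  27 → roll 3 (new)  [load 27/35]
  18 → roll 1  [load 34/35]
  6 → roll 2  [load 33/35]
  23 → roll 4 (new)  [load 23/35]
  6 → roll 3  [load 33/35]
  21 → roll 5 (new)  [load 21/35]
  9 → roll 4  [load 32/35]
  20 → roll 6 (new)  [load 20/35]
  9 → roll 5  [load 30/35]
  7 → roll 6  [load 27/35]
  25 → roll 7 (new)  [load 25/35]
7 paper rolls opened.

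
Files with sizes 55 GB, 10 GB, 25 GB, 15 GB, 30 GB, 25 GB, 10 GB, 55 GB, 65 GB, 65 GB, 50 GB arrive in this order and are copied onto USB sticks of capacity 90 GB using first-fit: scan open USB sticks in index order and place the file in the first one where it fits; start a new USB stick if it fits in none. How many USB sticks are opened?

6

  55 → USB stick 1 (new)  [load 55/90]
  10 → USB stick 1  [load 65/90]
  25 → USB stick 1  [load 90/90]
  15 → USB stick 2 (new)  [load 15/90]
  30 → USB stick 2  [load 45/90]
  25 → USB stick 2  [load 70/90]
  10 → USB stick 2  [load 80/90]
  55 → USB stick 3 (new)  [load 55/90]
  65 → USB stick 4 (new)  [load 65/90]
  65 → USB stick 5 (new)  [load 65/90]
  50 → USB stick 6 (new)  [load 50/90]
6 USB sticks opened.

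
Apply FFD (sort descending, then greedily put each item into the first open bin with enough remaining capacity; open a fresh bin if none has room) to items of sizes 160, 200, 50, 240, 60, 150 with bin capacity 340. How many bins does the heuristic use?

3

Sorted descending: 240, 200, 160, 150, 60, 50.
  240 → bin 1 (new)  [load 240/340]
  200 → bin 2 (new)  [load 200/340]
  160 → bin 3 (new)  [load 160/340]
  150 → bin 3  [load 310/340]
  60 → bin 1  [load 300/340]
  50 → bin 2  [load 250/340]
3 bins opened.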